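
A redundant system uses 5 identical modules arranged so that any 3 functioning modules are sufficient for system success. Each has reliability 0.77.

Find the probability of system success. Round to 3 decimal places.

0.916

R = Σ_{i=3}^{5} C(5,i) p^i (1−p)^{5−i} with p = 0.77
C(5,3)·0.77^3·0.23^2 = 0.24151
C(5,4)·0.77^4·0.23^1 = 0.40426
C(5,5)·0.77^5·0.23^0 = 0.27068
Sum = 0.916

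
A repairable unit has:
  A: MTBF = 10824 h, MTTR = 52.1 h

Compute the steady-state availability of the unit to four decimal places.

A(A) = MTBF/(MTBF+MTTR) = 10824/(10824+52.1) = 0.9952

0.9952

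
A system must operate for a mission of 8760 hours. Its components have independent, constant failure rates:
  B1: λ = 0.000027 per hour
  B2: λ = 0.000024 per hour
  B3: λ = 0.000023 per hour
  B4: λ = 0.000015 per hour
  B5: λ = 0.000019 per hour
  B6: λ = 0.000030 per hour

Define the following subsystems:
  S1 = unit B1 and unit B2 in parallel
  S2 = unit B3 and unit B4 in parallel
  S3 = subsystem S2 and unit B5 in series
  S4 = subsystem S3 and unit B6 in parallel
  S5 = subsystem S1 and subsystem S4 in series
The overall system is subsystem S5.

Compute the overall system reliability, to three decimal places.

R(B1) = exp(−0.000027 × 8760) = 0.78937
R(B2) = exp(−0.000024 × 8760) = 0.81039
R(B3) = exp(−0.000023 × 8760) = 0.81752
R(B4) = exp(−0.000015 × 8760) = 0.87687
R(B5) = exp(−0.000019 × 8760) = 0.84667
R(B6) = exp(−0.000030 × 8760) = 0.76890
Parallel (B1 and B2): 1 − (1 − 0.78937)(1 − 0.81039) = 0.96006
Parallel (B3 and B4): 1 − (1 − 0.81752)(1 − 0.87687) = 0.97753
Series ([0.97753] and B5): 0.97753 × 0.84667 = 0.82765
Parallel ([0.82765] and B6): 1 − (1 − 0.82765)(1 − 0.76890) = 0.96017
Series ([0.96006] and [0.96017]): 0.96006 × 0.96017 = 0.922

0.922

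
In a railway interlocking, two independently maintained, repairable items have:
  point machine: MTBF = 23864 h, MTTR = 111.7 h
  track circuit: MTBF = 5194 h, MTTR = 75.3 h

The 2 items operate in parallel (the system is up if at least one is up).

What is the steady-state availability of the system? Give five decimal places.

0.99993

A(point machine) = MTBF/(MTBF+MTTR) = 23864/(23864+111.7) = 0.995341
A(track circuit) = MTBF/(MTBF+MTTR) = 5194/(5194+75.3) = 0.985710
Parallel availability: 1 − (1 − 0.995341)(1 − 0.985710) = 0.99993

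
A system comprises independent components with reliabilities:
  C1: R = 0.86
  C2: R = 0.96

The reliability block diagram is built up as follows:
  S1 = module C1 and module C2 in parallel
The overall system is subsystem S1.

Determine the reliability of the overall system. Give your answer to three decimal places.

0.994

Parallel (C1 and C2): 1 − (1 − 0.86000)(1 − 0.96000) = 0.994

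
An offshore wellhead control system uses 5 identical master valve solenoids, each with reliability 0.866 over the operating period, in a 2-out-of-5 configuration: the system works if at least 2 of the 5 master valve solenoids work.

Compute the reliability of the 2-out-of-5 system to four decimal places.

R = Σ_{i=2}^{5} C(5,i) p^i (1−p)^{5−i} with p = 0.866
C(5,2)·0.866^2·0.134^3 = 0.018045
C(5,3)·0.866^3·0.134^2 = 0.116617
C(5,4)·0.866^4·0.134^1 = 0.376831
C(5,5)·0.866^5·0.134^0 = 0.487068
Sum = 0.9986

0.9986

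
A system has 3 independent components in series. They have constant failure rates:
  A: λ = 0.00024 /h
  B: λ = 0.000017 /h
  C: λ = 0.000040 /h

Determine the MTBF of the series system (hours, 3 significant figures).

Series of exponential components: λ_sys = Σ λ_i
λ_sys = 0.00024 + 0.000017 + 0.000040 = 2.9700e-04 /h
MTBF = 1 / λ_sys = 3370 h

3370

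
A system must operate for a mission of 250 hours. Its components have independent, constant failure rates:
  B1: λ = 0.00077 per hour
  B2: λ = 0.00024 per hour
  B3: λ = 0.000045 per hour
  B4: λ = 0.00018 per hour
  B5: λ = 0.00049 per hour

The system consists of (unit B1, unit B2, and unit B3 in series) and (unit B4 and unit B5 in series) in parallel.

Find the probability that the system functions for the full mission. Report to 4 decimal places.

R(B1) = exp(−0.00077 × 250) = 0.824894
R(B2) = exp(−0.00024 × 250) = 0.941765
R(B3) = exp(−0.000045 × 250) = 0.988813
R(B4) = exp(−0.00018 × 250) = 0.955997
R(B5) = exp(−0.00049 × 250) = 0.884706
Series (B1, B2, and B3): 0.824894 × 0.941765 × 0.988813 = 0.768166
Series (B4 and B5): 0.955997 × 0.884706 = 0.845776
Parallel ([0.768166] and [0.845776]): 1 − (1 − 0.768166)(1 − 0.845776) = 0.9642

0.9642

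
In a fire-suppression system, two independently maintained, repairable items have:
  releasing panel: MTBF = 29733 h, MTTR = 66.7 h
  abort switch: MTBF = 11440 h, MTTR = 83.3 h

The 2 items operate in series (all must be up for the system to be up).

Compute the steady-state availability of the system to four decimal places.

0.9905

A(releasing panel) = MTBF/(MTBF+MTTR) = 29733/(29733+66.7) = 0.997762
A(abort switch) = MTBF/(MTBF+MTTR) = 11440/(11440+83.3) = 0.992771
Series availability: 0.997762 × 0.992771 = 0.9905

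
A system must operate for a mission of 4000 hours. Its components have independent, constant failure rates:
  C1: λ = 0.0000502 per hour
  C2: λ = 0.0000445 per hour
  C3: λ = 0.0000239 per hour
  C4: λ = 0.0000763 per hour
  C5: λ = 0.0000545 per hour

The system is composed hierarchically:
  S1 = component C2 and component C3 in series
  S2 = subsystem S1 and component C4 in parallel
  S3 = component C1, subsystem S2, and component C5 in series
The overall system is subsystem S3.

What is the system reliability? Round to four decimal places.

R(C1) = exp(−0.0000502 × 4000) = 0.818076
R(C2) = exp(−0.0000445 × 4000) = 0.836942
R(C3) = exp(−0.0000239 × 4000) = 0.908827
R(C4) = exp(−0.0000763 × 4000) = 0.736976
R(C5) = exp(−0.0000545 × 4000) = 0.804125
Series (C2 and C3): 0.836942 × 0.908827 = 0.760635
Parallel ([0.760635] and C4): 1 − (1 − 0.760635)(1 − 0.736976) = 0.937041
Series (C1, [0.937041], and C5): 0.818076 × 0.937041 × 0.804125 = 0.6164

0.6164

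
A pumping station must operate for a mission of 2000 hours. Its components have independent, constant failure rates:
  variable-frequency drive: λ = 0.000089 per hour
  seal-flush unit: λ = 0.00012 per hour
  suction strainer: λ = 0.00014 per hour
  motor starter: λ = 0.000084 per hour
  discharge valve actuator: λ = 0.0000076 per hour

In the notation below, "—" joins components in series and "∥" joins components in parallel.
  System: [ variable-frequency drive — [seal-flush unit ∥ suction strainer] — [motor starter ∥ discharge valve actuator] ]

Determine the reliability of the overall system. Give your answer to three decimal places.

0.791

R(variable-frequency drive) = exp(−0.000089 × 2000) = 0.83694
R(seal-flush unit) = exp(−0.00012 × 2000) = 0.78663
R(suction strainer) = exp(−0.00014 × 2000) = 0.75578
R(motor starter) = exp(−0.000084 × 2000) = 0.84535
R(discharge valve actuator) = exp(−0.0000076 × 2000) = 0.98491
Parallel (seal-flush unit and suction strainer): 1 − (1 − 0.78663)(1 − 0.75578) = 0.94789
Parallel (motor starter and discharge valve actuator): 1 − (1 − 0.84535)(1 − 0.98491) = 0.99767
Series (variable-frequency drive, [0.94789], and [0.99767]): 0.83694 × 0.94789 × 0.99767 = 0.791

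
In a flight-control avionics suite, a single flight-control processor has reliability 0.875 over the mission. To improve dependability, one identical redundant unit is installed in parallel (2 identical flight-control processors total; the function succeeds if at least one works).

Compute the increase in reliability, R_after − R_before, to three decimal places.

0.109

R_before = 0.875
R_after = 1 − (1 − 0.875)^2 = 0.984
ΔR = 0.984 − 0.875 = 0.109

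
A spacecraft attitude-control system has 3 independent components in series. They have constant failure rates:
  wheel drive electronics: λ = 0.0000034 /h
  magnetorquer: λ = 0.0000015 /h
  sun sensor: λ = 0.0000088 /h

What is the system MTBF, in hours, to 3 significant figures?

73000

Series of exponential components: λ_sys = Σ λ_i
λ_sys = 0.0000034 + 0.0000015 + 0.0000088 = 1.3700e-05 /h
MTBF = 1 / λ_sys = 73000 h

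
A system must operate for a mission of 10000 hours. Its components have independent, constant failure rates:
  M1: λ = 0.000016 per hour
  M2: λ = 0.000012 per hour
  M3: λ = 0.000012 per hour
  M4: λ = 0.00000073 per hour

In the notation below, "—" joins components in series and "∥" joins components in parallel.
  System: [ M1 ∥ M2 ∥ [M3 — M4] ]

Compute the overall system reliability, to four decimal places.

0.9980

R(M1) = exp(−0.000016 × 10000) = 0.852144
R(M2) = exp(−0.000012 × 10000) = 0.886920
R(M3) = exp(−0.000012 × 10000) = 0.886920
R(M4) = exp(−0.00000073 × 10000) = 0.992727
Series (M3 and M4): 0.886920 × 0.992727 = 0.880469
Parallel (M1, M2, and [0.880469]): 1 − (1 − 0.852144)(1 − 0.886920)(1 − 0.880469) = 0.9980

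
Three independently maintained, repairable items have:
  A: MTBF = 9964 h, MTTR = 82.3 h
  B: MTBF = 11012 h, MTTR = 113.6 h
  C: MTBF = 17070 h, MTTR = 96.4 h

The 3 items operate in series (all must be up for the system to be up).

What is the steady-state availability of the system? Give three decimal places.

0.976

A(A) = MTBF/(MTBF+MTTR) = 9964/(9964+82.3) = 0.991808
A(B) = MTBF/(MTBF+MTTR) = 11012/(11012+113.6) = 0.989789
A(C) = MTBF/(MTBF+MTTR) = 17070/(17070+96.4) = 0.994384
Series availability: 0.991808 × 0.989789 × 0.994384 = 0.976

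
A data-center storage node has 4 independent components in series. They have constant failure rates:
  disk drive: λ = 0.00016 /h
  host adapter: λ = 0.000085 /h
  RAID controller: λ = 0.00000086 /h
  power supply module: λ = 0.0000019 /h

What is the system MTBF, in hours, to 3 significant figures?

Series of exponential components: λ_sys = Σ λ_i
λ_sys = 0.00016 + 0.000085 + 0.00000086 + 0.0000019 = 2.4776e-04 /h
MTBF = 1 / λ_sys = 4040 h

4040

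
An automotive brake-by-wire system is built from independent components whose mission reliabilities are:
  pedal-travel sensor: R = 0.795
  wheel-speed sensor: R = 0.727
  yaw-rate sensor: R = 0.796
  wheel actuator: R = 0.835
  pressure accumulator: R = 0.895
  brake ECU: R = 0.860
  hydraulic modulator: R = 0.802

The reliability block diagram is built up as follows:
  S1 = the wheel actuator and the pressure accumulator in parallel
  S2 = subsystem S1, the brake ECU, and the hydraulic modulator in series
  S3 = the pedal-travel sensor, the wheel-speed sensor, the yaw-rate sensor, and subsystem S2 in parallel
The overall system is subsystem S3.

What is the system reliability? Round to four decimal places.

Parallel (wheel actuator and pressure accumulator): 1 − (1 − 0.835000)(1 − 0.895000) = 0.982675
Series ([0.982675], brake ECU, and hydraulic modulator): 0.982675 × 0.860000 × 0.802000 = 0.677771
Parallel (pedal-travel sensor, wheel-speed sensor, yaw-rate sensor, and [0.677771]): 1 − (1 − 0.795000)(1 − 0.727000)(1 − 0.796000)(1 − 0.677771) = 0.9963

0.9963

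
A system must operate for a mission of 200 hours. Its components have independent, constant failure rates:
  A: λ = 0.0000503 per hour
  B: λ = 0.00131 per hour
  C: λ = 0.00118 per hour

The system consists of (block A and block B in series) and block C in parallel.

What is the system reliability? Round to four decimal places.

0.9499

R(A) = exp(−0.0000503 × 200) = 0.989990
R(B) = exp(−0.00131 × 200) = 0.769511
R(C) = exp(−0.00118 × 200) = 0.789781
Series (A and B): 0.989990 × 0.769511 = 0.761808
Parallel ([0.761808] and C): 1 − (1 − 0.761808)(1 − 0.789781) = 0.9499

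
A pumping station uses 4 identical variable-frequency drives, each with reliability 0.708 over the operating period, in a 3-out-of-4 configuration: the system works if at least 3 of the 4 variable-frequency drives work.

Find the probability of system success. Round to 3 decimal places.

R = Σ_{i=3}^{4} C(4,i) p^i (1−p)^{4−i} with p = 0.708
C(4,3)·0.708^3·0.292^1 = 0.41452
C(4,4)·0.708^4·0.292^0 = 0.25127
Sum = 0.666

0.666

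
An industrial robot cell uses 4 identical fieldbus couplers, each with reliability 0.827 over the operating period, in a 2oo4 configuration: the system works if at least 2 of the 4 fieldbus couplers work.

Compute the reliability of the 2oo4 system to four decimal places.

0.9820

R = Σ_{i=2}^{4} C(4,i) p^i (1−p)^{4−i} with p = 0.827
C(4,2)·0.827^2·0.173^2 = 0.122816
C(4,3)·0.827^3·0.173^1 = 0.391402
C(4,4)·0.827^4·0.173^0 = 0.467759
Sum = 0.9820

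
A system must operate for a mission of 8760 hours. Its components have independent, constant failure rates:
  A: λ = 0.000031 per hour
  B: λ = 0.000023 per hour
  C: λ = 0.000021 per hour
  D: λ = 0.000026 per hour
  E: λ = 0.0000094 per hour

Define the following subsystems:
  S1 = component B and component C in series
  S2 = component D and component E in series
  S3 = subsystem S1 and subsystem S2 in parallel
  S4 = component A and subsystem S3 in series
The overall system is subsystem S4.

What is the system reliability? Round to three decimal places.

R(A) = exp(−0.000031 × 8760) = 0.76219
R(B) = exp(−0.000023 × 8760) = 0.81752
R(C) = exp(−0.000021 × 8760) = 0.83197
R(D) = exp(−0.000026 × 8760) = 0.79632
R(E) = exp(−0.0000094 × 8760) = 0.92096
Series (B and C): 0.81752 × 0.83197 = 0.68015
Series (D and E): 0.79632 × 0.92096 = 0.73338
Parallel ([0.68015] and [0.73338]): 1 − (1 − 0.68015)(1 − 0.73338) = 0.91472
Series (A and [0.91472]): 0.76219 × 0.91472 = 0.697

0.697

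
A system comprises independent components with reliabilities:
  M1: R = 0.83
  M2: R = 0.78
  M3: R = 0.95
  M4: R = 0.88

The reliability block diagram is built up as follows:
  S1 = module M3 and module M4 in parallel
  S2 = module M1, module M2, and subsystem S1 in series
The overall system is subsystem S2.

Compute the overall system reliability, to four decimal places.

0.6435

Parallel (M3 and M4): 1 − (1 − 0.950000)(1 − 0.880000) = 0.994000
Series (M1, M2, and [0.994000]): 0.830000 × 0.780000 × 0.994000 = 0.6435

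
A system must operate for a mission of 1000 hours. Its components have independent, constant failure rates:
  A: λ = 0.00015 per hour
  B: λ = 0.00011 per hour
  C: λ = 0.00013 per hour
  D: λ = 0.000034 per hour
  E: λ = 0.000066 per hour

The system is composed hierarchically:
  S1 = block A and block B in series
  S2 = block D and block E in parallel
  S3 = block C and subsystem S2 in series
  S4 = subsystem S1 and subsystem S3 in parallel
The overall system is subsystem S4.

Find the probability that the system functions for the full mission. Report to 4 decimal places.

0.9717

R(A) = exp(−0.00015 × 1000) = 0.860708
R(B) = exp(−0.00011 × 1000) = 0.895834
R(C) = exp(−0.00013 × 1000) = 0.878095
R(D) = exp(−0.000034 × 1000) = 0.966572
R(E) = exp(−0.000066 × 1000) = 0.936131
Series (A and B): 0.860708 × 0.895834 = 0.771051
Parallel (D and E): 1 − (1 − 0.966572)(1 − 0.936131) = 0.997865
Series (C and [0.997865]): 0.878095 × 0.997865 = 0.876220
Parallel ([0.771051] and [0.876220]): 1 − (1 − 0.771051)(1 − 0.876220) = 0.9717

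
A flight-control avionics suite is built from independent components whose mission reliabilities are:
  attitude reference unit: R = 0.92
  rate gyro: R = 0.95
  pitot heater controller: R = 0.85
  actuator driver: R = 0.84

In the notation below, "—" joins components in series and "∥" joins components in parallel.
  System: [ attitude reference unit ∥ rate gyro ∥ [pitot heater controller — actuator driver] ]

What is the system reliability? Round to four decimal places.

Series (pitot heater controller and actuator driver): 0.850000 × 0.840000 = 0.714000
Parallel (attitude reference unit, rate gyro, and [0.714000]): 1 − (1 − 0.920000)(1 − 0.950000)(1 − 0.714000) = 0.9989

0.9989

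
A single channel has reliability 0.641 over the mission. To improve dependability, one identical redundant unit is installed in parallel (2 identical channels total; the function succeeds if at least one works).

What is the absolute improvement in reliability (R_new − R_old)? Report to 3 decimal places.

R_before = 0.641
R_after = 1 − (1 − 0.641)^2 = 0.871
ΔR = 0.871 − 0.641 = 0.230

0.230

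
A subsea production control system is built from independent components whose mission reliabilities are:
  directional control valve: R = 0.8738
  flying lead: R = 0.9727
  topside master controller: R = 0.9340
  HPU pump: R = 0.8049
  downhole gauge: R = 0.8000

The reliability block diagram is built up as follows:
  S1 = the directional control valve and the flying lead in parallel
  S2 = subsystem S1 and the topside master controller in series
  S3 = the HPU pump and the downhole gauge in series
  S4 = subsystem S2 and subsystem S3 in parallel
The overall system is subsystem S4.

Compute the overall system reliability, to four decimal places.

Parallel (directional control valve and flying lead): 1 − (1 − 0.873800)(1 − 0.972700) = 0.996555
Series ([0.996555] and topside master controller): 0.996555 × 0.934000 = 0.930782
Series (HPU pump and downhole gauge): 0.804900 × 0.800000 = 0.643920
Parallel ([0.930782] and [0.643920]): 1 − (1 − 0.930782)(1 − 0.643920) = 0.9754

0.9754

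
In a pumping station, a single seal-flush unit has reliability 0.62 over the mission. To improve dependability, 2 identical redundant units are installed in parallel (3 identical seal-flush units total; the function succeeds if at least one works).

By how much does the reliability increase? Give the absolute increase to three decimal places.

0.325

R_before = 0.62
R_after = 1 − (1 − 0.62)^3 = 0.945
ΔR = 0.945 − 0.62 = 0.325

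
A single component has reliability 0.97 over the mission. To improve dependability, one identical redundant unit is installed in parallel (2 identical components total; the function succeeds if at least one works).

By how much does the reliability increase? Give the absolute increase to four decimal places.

0.0291

R_before = 0.97
R_after = 1 − (1 − 0.97)^2 = 0.9991
ΔR = 0.9991 − 0.97 = 0.0291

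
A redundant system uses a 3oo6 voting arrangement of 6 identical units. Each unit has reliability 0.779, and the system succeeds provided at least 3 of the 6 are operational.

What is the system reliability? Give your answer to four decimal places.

R = Σ_{i=3}^{6} C(6,i) p^i (1−p)^{6−i} with p = 0.779
C(6,3)·0.779^3·0.221^3 = 0.102051
C(6,4)·0.779^4·0.221^2 = 0.269790
C(6,5)·0.779^5·0.221^1 = 0.380392
C(6,6)·0.779^6·0.221^0 = 0.223473
Sum = 0.9757

0.9757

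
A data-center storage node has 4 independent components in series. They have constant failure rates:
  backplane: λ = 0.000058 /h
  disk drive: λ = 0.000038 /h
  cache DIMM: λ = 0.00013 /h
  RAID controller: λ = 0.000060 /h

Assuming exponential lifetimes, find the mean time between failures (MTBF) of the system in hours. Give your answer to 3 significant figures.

Series of exponential components: λ_sys = Σ λ_i
λ_sys = 0.000058 + 0.000038 + 0.00013 + 0.000060 = 2.8600e-04 /h
MTBF = 1 / λ_sys = 3500 h

3500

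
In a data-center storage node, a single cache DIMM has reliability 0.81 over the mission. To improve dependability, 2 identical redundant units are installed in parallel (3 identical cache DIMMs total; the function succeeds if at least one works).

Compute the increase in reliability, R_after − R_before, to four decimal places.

R_before = 0.81
R_after = 1 − (1 − 0.81)^3 = 0.9931
ΔR = 0.9931 − 0.81 = 0.1831

0.1831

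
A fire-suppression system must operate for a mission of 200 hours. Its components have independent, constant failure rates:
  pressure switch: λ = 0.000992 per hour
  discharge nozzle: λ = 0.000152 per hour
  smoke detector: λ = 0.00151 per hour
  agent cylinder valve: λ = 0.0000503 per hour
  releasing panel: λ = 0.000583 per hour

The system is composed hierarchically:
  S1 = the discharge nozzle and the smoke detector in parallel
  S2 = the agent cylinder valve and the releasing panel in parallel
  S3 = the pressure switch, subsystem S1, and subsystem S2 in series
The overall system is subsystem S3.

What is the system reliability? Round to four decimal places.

0.8127

R(pressure switch) = exp(−0.000992 × 200) = 0.820042
R(discharge nozzle) = exp(−0.000152 × 200) = 0.970057
R(smoke detector) = exp(−0.00151 × 200) = 0.739338
R(agent cylinder valve) = exp(−0.0000503 × 200) = 0.989990
R(releasing panel) = exp(−0.000583 × 200) = 0.889941
Parallel (discharge nozzle and smoke detector): 1 − (1 − 0.970057)(1 − 0.739338) = 0.992195
Parallel (agent cylinder valve and releasing panel): 1 − (1 − 0.989990)(1 − 0.889941) = 0.998898
Series (pressure switch, [0.992195], and [0.998898]): 0.820042 × 0.992195 × 0.998898 = 0.8127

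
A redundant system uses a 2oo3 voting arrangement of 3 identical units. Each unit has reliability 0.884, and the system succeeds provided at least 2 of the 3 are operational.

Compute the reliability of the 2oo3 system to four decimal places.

0.9628

R = Σ_{i=2}^{3} C(3,i) p^i (1−p)^{3−i} with p = 0.884
C(3,2)·0.884^2·0.116^1 = 0.271947
C(3,3)·0.884^3·0.116^0 = 0.690807
Sum = 0.9628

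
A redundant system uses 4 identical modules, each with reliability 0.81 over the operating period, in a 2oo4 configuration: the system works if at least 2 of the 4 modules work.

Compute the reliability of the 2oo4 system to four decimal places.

0.9765

R = Σ_{i=2}^{4} C(4,i) p^i (1−p)^{4−i} with p = 0.81
C(4,2)·0.81^2·0.19^2 = 0.142111
C(4,3)·0.81^3·0.19^1 = 0.403895
C(4,4)·0.81^4·0.19^0 = 0.430467
Sum = 0.9765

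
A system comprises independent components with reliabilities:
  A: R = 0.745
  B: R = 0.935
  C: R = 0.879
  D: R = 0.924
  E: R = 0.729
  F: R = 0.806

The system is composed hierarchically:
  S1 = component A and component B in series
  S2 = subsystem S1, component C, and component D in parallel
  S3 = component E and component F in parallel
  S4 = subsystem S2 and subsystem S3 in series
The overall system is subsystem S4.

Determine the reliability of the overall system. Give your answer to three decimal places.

Series (A and B): 0.74500 × 0.93500 = 0.69658
Parallel ([0.69658], C, and D): 1 − (1 − 0.69658)(1 − 0.87900)(1 − 0.92400) = 0.99721
Parallel (E and F): 1 − (1 − 0.72900)(1 − 0.80600) = 0.94743
Series ([0.99721] and [0.94743]): 0.99721 × 0.94743 = 0.945

0.945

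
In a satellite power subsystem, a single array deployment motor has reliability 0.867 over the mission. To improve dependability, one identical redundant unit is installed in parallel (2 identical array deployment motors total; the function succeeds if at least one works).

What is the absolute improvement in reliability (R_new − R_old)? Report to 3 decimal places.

R_before = 0.867
R_after = 1 − (1 − 0.867)^2 = 0.982
ΔR = 0.982 − 0.867 = 0.115

0.115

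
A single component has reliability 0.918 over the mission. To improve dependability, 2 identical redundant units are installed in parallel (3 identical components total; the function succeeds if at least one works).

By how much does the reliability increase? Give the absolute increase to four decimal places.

0.0814

R_before = 0.918
R_after = 1 − (1 − 0.918)^3 = 0.9994
ΔR = 0.9994 − 0.918 = 0.0814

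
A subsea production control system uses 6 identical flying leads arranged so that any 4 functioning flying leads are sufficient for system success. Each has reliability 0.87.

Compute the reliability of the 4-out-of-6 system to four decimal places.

R = Σ_{i=4}^{6} C(6,i) p^i (1−p)^{6−i} with p = 0.87
C(6,4)·0.87^4·0.13^2 = 0.145230
C(6,5)·0.87^5·0.13^1 = 0.388768
C(6,6)·0.87^6·0.13^0 = 0.433626
Sum = 0.9676

0.9676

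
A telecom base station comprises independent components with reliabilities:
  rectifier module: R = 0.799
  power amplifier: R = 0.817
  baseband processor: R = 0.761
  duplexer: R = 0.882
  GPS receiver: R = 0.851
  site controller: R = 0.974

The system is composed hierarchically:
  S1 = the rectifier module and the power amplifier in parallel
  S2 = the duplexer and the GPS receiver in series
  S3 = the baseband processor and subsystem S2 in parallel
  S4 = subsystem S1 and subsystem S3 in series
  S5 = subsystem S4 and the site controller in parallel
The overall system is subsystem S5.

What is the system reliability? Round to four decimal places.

0.9976

Parallel (rectifier module and power amplifier): 1 − (1 − 0.799000)(1 − 0.817000) = 0.963217
Series (duplexer and GPS receiver): 0.882000 × 0.851000 = 0.750582
Parallel (baseband processor and [0.750582]): 1 − (1 − 0.761000)(1 − 0.750582) = 0.940389
Series ([0.963217] and [0.940389]): 0.963217 × 0.940389 = 0.905799
Parallel ([0.905799] and site controller): 1 − (1 − 0.905799)(1 − 0.974000) = 0.9976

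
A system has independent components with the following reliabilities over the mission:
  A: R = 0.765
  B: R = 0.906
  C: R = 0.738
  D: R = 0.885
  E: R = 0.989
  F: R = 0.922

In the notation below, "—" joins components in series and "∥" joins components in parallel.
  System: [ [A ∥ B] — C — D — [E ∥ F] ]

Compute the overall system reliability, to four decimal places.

0.6382

Parallel (A and B): 1 − (1 − 0.765000)(1 − 0.906000) = 0.977910
Parallel (E and F): 1 − (1 − 0.989000)(1 − 0.922000) = 0.999142
Series ([0.977910], C, D, and [0.999142]): 0.977910 × 0.738000 × 0.885000 × 0.999142 = 0.6382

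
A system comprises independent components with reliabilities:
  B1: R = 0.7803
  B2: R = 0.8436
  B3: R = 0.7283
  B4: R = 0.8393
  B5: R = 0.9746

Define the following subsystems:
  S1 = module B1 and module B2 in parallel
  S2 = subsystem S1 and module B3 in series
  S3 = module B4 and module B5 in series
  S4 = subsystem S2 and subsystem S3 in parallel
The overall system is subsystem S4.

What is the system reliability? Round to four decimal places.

0.9460

Parallel (B1 and B2): 1 − (1 − 0.780300)(1 − 0.843600) = 0.965639
Series ([0.965639] and B3): 0.965639 × 0.728300 = 0.703275
Series (B4 and B5): 0.839300 × 0.974600 = 0.817982
Parallel ([0.703275] and [0.817982]): 1 − (1 − 0.703275)(1 − 0.817982) = 0.9460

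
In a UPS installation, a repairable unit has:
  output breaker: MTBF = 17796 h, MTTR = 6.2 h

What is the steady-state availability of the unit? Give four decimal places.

A(output breaker) = MTBF/(MTBF+MTTR) = 17796/(17796+6.2) = 0.9997

0.9997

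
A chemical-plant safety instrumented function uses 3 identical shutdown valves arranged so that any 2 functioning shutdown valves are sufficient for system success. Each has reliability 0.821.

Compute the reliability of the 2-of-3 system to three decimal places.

0.915

R = Σ_{i=2}^{3} C(3,i) p^i (1−p)^{3−i} with p = 0.821
C(3,2)·0.821^2·0.179^1 = 0.36196
C(3,3)·0.821^3·0.179^0 = 0.55339
Sum = 0.915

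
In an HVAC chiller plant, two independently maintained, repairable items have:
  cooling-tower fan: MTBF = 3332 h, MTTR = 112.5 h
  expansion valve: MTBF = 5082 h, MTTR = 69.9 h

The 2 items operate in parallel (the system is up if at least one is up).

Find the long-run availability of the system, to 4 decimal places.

0.9996

A(cooling-tower fan) = MTBF/(MTBF+MTTR) = 3332/(3332+112.5) = 0.967339
A(expansion valve) = MTBF/(MTBF+MTTR) = 5082/(5082+69.9) = 0.986432
Parallel availability: 1 − (1 − 0.967339)(1 − 0.986432) = 0.9996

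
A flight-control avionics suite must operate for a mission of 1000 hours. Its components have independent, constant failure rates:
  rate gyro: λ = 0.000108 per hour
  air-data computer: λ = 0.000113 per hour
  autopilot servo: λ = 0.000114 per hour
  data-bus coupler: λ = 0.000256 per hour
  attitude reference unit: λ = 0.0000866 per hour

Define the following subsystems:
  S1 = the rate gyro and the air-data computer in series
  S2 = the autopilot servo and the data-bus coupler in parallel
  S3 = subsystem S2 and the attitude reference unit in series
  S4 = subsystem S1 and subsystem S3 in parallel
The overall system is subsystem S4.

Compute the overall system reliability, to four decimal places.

R(rate gyro) = exp(−0.000108 × 1000) = 0.897628
R(air-data computer) = exp(−0.000113 × 1000) = 0.893151
R(autopilot servo) = exp(−0.000114 × 1000) = 0.892258
R(data-bus coupler) = exp(−0.000256 × 1000) = 0.774142
R(attitude reference unit) = exp(−0.0000866 × 1000) = 0.917044
Series (rate gyro and air-data computer): 0.897628 × 0.893151 = 0.801717
Parallel (autopilot servo and data-bus coupler): 1 − (1 − 0.892258)(1 − 0.774142) = 0.975666
Series ([0.975666] and attitude reference unit): 0.975666 × 0.917044 = 0.894729
Parallel ([0.801717] and [0.894729]): 1 − (1 − 0.801717)(1 − 0.894729) = 0.9791

0.9791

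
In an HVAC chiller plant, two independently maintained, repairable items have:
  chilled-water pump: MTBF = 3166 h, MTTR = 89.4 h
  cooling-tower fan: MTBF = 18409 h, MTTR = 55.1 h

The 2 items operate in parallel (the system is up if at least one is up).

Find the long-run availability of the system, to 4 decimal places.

A(chilled-water pump) = MTBF/(MTBF+MTTR) = 3166/(3166+89.4) = 0.972538
A(cooling-tower fan) = MTBF/(MTBF+MTTR) = 18409/(18409+55.1) = 0.997016
Parallel availability: 1 − (1 − 0.972538)(1 − 0.997016) = 0.9999

0.9999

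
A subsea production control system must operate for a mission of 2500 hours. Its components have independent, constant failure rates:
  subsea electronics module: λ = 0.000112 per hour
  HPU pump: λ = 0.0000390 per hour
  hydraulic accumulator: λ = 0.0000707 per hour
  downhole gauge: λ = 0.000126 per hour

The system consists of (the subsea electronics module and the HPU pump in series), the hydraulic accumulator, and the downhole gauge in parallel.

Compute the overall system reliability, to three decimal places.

0.986

R(subsea electronics module) = exp(−0.000112 × 2500) = 0.75578
R(HPU pump) = exp(−0.0000390 × 2500) = 0.90710
R(hydraulic accumulator) = exp(−0.0000707 × 2500) = 0.83799
R(downhole gauge) = exp(−0.000126 × 2500) = 0.72979
Series (subsea electronics module and HPU pump): 0.75578 × 0.90710 = 0.68557
Parallel ([0.68557], hydraulic accumulator, and downhole gauge): 1 − (1 − 0.68557)(1 − 0.83799)(1 − 0.72979) = 0.986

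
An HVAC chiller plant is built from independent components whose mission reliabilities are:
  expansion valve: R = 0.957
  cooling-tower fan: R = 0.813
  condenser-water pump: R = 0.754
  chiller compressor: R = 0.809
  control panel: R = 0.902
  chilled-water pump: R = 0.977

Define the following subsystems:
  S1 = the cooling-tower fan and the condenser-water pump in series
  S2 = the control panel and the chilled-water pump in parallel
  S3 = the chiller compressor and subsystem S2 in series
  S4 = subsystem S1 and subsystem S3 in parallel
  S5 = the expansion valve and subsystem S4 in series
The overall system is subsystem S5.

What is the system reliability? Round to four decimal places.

0.8856

Series (cooling-tower fan and condenser-water pump): 0.813000 × 0.754000 = 0.613002
Parallel (control panel and chilled-water pump): 1 − (1 − 0.902000)(1 − 0.977000) = 0.997746
Series (chiller compressor and [0.997746]): 0.809000 × 0.997746 = 0.807177
Parallel ([0.613002] and [0.807177]): 1 − (1 − 0.613002)(1 − 0.807177) = 0.925378
Series (expansion valve and [0.925378]): 0.957000 × 0.925378 = 0.8856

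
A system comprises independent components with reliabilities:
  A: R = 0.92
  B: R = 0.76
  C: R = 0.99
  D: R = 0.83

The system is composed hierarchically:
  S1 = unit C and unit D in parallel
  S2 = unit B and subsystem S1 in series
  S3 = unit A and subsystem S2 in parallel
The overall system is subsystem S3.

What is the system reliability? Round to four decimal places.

0.9807

Parallel (C and D): 1 − (1 − 0.990000)(1 − 0.830000) = 0.998300
Series (B and [0.998300]): 0.760000 × 0.998300 = 0.758708
Parallel (A and [0.758708]): 1 − (1 − 0.920000)(1 − 0.758708) = 0.9807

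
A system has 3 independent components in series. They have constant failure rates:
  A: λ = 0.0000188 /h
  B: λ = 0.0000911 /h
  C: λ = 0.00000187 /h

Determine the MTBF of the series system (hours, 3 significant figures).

Series of exponential components: λ_sys = Σ λ_i
λ_sys = 0.0000188 + 0.0000911 + 0.00000187 = 1.1177e-04 /h
MTBF = 1 / λ_sys = 8950 h

8950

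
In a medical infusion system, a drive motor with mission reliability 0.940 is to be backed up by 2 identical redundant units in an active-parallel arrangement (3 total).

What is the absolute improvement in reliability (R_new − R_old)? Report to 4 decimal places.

0.0598

R_before = 0.940
R_after = 1 − (1 − 0.940)^3 = 0.9998
ΔR = 0.9998 − 0.940 = 0.0598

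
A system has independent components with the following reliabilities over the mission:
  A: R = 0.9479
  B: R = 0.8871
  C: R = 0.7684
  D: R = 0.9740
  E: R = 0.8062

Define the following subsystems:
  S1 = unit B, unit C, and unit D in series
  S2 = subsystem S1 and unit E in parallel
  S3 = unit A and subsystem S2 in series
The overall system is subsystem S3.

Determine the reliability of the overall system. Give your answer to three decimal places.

Series (B, C, and D): 0.88710 × 0.76840 × 0.97400 = 0.66392
Parallel ([0.66392] and E): 1 − (1 − 0.66392)(1 − 0.80620) = 0.93487
Series (A and [0.93487]): 0.94790 × 0.93487 = 0.886

0.886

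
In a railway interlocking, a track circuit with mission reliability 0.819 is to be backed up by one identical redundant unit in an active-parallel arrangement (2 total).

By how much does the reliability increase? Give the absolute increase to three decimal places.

0.148

R_before = 0.819
R_after = 1 − (1 − 0.819)^2 = 0.967
ΔR = 0.967 − 0.819 = 0.148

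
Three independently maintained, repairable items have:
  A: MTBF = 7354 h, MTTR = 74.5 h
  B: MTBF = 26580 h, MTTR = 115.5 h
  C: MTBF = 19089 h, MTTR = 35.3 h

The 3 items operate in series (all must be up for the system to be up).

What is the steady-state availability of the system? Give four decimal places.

A(A) = MTBF/(MTBF+MTTR) = 7354/(7354+74.5) = 0.989971
A(B) = MTBF/(MTBF+MTTR) = 26580/(26580+115.5) = 0.995673
A(C) = MTBF/(MTBF+MTTR) = 19089/(19089+35.3) = 0.998154
Series availability: 0.989971 × 0.995673 × 0.998154 = 0.9839

0.9839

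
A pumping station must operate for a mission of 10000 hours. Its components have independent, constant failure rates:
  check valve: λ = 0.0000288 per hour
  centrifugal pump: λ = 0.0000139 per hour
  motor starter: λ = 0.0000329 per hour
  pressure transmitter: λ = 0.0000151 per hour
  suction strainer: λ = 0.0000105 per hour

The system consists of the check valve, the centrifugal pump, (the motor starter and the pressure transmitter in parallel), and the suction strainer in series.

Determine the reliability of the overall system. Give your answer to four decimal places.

R(check valve) = exp(−0.0000288 × 10000) = 0.749762
R(centrifugal pump) = exp(−0.0000139 × 10000) = 0.870228
R(motor starter) = exp(−0.0000329 × 10000) = 0.719643
R(pressure transmitter) = exp(−0.0000151 × 10000) = 0.859848
R(suction strainer) = exp(−0.0000105 × 10000) = 0.900325
Parallel (motor starter and pressure transmitter): 1 − (1 − 0.719643)(1 − 0.859848) = 0.960707
Series (check valve, centrifugal pump, [0.960707], and suction strainer): 0.749762 × 0.870228 × 0.960707 × 0.900325 = 0.5643

0.5643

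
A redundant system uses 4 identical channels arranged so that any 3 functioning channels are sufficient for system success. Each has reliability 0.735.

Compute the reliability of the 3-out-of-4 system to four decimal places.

0.7127

R = Σ_{i=3}^{4} C(4,i) p^i (1−p)^{4−i} with p = 0.735
C(4,3)·0.735^3·0.265^1 = 0.420889
C(4,4)·0.735^4·0.265^0 = 0.291843
Sum = 0.7127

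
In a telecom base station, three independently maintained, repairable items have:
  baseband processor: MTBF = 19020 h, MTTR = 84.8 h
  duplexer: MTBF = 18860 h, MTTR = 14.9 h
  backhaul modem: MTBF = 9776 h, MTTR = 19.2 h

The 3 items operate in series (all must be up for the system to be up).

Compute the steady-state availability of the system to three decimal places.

A(baseband processor) = MTBF/(MTBF+MTTR) = 19020/(19020+84.8) = 0.995561
A(duplexer) = MTBF/(MTBF+MTTR) = 18860/(18860+14.9) = 0.999211
A(backhaul modem) = MTBF/(MTBF+MTTR) = 9776/(9776+19.2) = 0.998040
Series availability: 0.995561 × 0.999211 × 0.998040 = 0.993

0.993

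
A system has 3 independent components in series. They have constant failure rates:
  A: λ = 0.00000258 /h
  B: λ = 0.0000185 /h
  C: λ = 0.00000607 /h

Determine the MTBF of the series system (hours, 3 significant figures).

Series of exponential components: λ_sys = Σ λ_i
λ_sys = 0.00000258 + 0.0000185 + 0.00000607 = 2.7150e-05 /h
MTBF = 1 / λ_sys = 36800 h

36800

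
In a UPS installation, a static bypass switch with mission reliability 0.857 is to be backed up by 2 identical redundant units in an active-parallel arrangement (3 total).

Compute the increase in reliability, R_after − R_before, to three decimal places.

R_before = 0.857
R_after = 1 − (1 − 0.857)^3 = 0.997
ΔR = 0.997 − 0.857 = 0.140

0.140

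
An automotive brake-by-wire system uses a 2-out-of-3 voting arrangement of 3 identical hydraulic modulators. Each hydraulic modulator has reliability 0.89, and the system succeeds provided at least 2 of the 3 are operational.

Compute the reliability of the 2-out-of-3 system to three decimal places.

R = Σ_{i=2}^{3} C(3,i) p^i (1−p)^{3−i} with p = 0.89
C(3,2)·0.89^2·0.11^1 = 0.26139
C(3,3)·0.89^3·0.11^0 = 0.70497
Sum = 0.966

0.966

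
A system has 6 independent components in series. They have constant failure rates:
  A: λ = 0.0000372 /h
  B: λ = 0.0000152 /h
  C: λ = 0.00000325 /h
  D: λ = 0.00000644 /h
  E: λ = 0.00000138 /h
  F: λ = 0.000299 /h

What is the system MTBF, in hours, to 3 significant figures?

2760

Series of exponential components: λ_sys = Σ λ_i
λ_sys = 0.0000372 + 0.0000152 + 0.00000325 + 0.00000644 + 0.00000138 + 0.000299 = 3.6247e-04 /h
MTBF = 1 / λ_sys = 2760 h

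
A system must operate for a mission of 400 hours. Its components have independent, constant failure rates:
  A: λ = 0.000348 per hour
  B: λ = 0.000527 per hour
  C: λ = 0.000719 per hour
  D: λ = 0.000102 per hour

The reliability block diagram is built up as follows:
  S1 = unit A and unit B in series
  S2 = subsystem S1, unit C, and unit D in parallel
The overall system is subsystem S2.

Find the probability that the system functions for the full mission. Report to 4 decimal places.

0.9970

R(A) = exp(−0.000348 × 400) = 0.870054
R(B) = exp(−0.000527 × 400) = 0.809936
R(C) = exp(−0.000719 × 400) = 0.750062
R(D) = exp(−0.000102 × 400) = 0.960021
Series (A and B): 0.870054 × 0.809936 = 0.704688
Parallel ([0.704688], C, and D): 1 − (1 − 0.704688)(1 − 0.750062)(1 − 0.960021) = 0.9970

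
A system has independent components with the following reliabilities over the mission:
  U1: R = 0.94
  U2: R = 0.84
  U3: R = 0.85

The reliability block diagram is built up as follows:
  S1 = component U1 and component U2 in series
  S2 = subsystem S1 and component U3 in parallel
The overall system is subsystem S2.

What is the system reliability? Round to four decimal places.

Series (U1 and U2): 0.940000 × 0.840000 = 0.789600
Parallel ([0.789600] and U3): 1 − (1 − 0.789600)(1 − 0.850000) = 0.9684

0.9684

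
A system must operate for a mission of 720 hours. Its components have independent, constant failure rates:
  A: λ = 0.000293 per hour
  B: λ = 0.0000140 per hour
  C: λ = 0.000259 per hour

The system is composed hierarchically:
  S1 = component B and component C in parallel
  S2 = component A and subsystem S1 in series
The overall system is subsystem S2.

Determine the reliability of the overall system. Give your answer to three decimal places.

R(A) = exp(−0.000293 × 720) = 0.80981
R(B) = exp(−0.0000140 × 720) = 0.98997
R(C) = exp(−0.000259 × 720) = 0.82988
Parallel (B and C): 1 − (1 − 0.98997)(1 − 0.82988) = 0.99829
Series (A and [0.99829]): 0.80981 × 0.99829 = 0.808

0.808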